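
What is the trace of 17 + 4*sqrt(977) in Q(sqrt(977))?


Tr(a + b*sqrt(d)) = (a + b*sqrt(d)) + (a - b*sqrt(d)) = 2a
= 2 * (17)
= 34

34


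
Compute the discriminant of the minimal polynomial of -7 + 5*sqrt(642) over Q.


The element -7 + 5*sqrt(642) has minimal polynomial:
x^2 + 14*x - 16001
Discriminant = (14)^2 - 4*(-16001)
= 196 + 64004
= 64200

64200


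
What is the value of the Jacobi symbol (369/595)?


Compute (369/595) via quadratic reciprocity:
  reciprocity: (369/595) -> +(595/369)
  reduce: (226/369)
  pull out 2: (2/369) = +1  (since 369 mod 8 = 1)
  reciprocity: (113/369) -> +(369/113)
  reduce: (30/113)
  pull out 2: (2/113) = +1  (since 113 mod 8 = 1)
  reciprocity: (15/113) -> +(113/15)
  reduce: (8/15)
  pull out 2: (2/15) = +1  (since 15 mod 8 = 7)
  pull out 2: (2/15) = +1  (since 15 mod 8 = 7)
  pull out 2: (2/15) = +1  (since 15 mod 8 = 7)
  (1/15) = 1
Product of signs = 1

1


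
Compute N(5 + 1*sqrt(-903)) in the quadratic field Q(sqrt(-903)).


N(a + b*sqrt(d)) = a^2 - d*b^2
= (5)^2 - (-903)*(1)^2
= 25 + 903
= 928

928


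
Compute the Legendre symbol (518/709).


p = 709 is prime, so compute (518/709) with the reciprocity algorithm (Jacobi-symbol steps: pull out 2s via (2/n), flip via reciprocity, reduce):
  pull out 2: (2/709) = -1  (since 709 mod 8 = 5)
  reciprocity: (259/709) -> +(709/259)
  reduce: (191/259)
  reciprocity: (191/259) -> -(259/191)
  reduce: (68/191)
  pull out 2: (2/191) = +1  (since 191 mod 8 = 7)
  pull out 2: (2/191) = +1  (since 191 mod 8 = 7)
  reciprocity: (17/191) -> +(191/17)
  reduce: (4/17)
  pull out 2: (2/17) = +1  (since 17 mod 8 = 1)
  pull out 2: (2/17) = +1  (since 17 mod 8 = 1)
  (1/17) = 1
Product of signs = 1
(518/709) = 1

1


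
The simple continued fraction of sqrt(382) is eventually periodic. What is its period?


Run the CF algorithm for sqrt(382).
a_0 = floor(sqrt(382)) = 19; set m_0=0, q_0=1.
Recurrence: m' = q*a - m,  q' = (d - m'^2)/q,  a' = floor((a_0 + m')/q').
  step 1: m=19, q=21, a=1
  step 2: m=2, q=18, a=1
  step 3: m=16, q=7, a=5
  step 4: m=19, q=3, a=12
  step 5: m=17, q=31, a=1
  step 6: m=14, q=6, a=5
  step 7: m=16, q=21, a=1
  step 8: m=5, q=17, a=1
  step 9: m=12, q=14, a=2
  step 10: m=16, q=9, a=3
  step 11: m=11, q=29, a=1
  step 12: m=18, q=2, a=18
  step 13: m=18, q=29, a=1
  step 14: m=11, q=9, a=3
  step 15: m=16, q=14, a=2
  step 16: m=12, q=17, a=1
  step 17: m=5, q=21, a=1
  step 18: m=16, q=6, a=5
  step 19: m=14, q=31, a=1
  step 20: m=17, q=3, a=12
  step 21: m=19, q=7, a=5
  step 22: m=16, q=18, a=1
  step 23: m=2, q=21, a=1
  step 24: m=19, q=1, a=38
a_24 = 2*a_0 = 38, so the period closes here.
sqrt(382) = [19; 1, 1, 5, 12, 1, 5, 1, 1, 2, 3, 1, 18, 1, 3, 2, 1, 1, 5, 1, 12, 5, 1, 1, 38]
Period length = 24

24


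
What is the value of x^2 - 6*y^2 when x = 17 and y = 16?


x^2 - d*y^2
= 17^2 - 6*16^2
= 289 - 1536
= -1247

-1247


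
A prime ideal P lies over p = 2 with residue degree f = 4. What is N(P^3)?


N(P^a) = p^(a*f)
= 2^(3*4)
= 2^12
= 4096

4096


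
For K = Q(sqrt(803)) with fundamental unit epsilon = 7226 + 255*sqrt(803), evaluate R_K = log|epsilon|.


epsilon = 7226 + 255*sqrt(803)
= 14451.9999
R = ln(14451.9999)
= 9.5786

9.5786


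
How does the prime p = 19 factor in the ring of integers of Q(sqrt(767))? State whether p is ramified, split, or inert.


K = Q(sqrt(767)). Since d mod 4 = 3, disc(K) = 3068.
Check p | disc: 3068 mod 19 = 9.
p does not divide disc. Compute Legendre symbol (d/p):
7^((19-1)/2) mod 19 = 1
(d/p) = 1, so p splits: (p) = P*P' with e=1, f=1, g=2.
Therefore p is split.

split


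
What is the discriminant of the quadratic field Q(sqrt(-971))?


For K = Q(sqrt(d)) with d squarefree: disc(K) = d if d = 1 mod 4, and disc(K) = 4d if d = 2 or 3 mod 4.
Here d = -971, and d mod 4 = 1.
d = 1 mod 4 (O_K = Z[(1+sqrt(d))/2]), so disc(K) = d = -971

-971


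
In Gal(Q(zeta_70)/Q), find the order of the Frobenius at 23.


The Frobenius at p in Gal(Q(zeta_n)/Q) = (Z/nZ)* is the class of p, so its order is ord_70(23), the smallest k >= 1 with 23^k = 1 mod 70.
n = 70 = 2 * 5 * 7, phi(70) = 24; the order divides phi(n).
Divisors of 24: 1, 2, 3, 4, 6, 8, 12, 24
Repeated squaring mod 70: 23^1 = 23, 23^2 = 39, 23^4 = 51, 23^8 = 11, 23^16 = 51
Test divisors in increasing order:
  k=1: 23^1 = 23 mod 70
  k=2: 23^2 = 39 mod 70
  k=3: 23^3 = 39 * 23 = 57 mod 70
  k=4: 23^4 = 51 mod 70
  k=6: 23^6 = 51 * 39 = 29 mod 70
  k=8: 23^8 = 11 mod 70
  k=12: 23^12 = 11 * 51 = 1 mod 70  <- first divisor giving 1
Order = 12

12


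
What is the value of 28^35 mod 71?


p = 71 is prime and the exponent is (p-1)/2 = 35, so by Euler's criterion 28^35 = (28/71) = +1 or -1 mod 71.
Compute by square-and-multiply:
  35 = 32 + 2 + 1 (binary 100011)
  Repeated squaring mod 71: 28^1 = 28, 28^2 = 3, 28^4 = 9, 28^8 = 10, 28^16 = 29, 28^32 = 60
  28^35 = 28^32 * 28^2 * 28^1 = 60 * 3 * 28 mod 71
    60 * 3 = 180 = 38 mod 71
    38 * 28 = 1064 = 70 mod 71
  28^35 = 70 mod 71
Result 70 = p - 1 = -1 mod 71: 28 is a quadratic non-residue mod 71. As a residue in [0, p-1] the value is 70.
28^35 mod 71 = 70

70


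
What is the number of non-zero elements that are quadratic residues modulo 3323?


For prime p, the number of non-zero quadratic residues is (p-1)/2.
= (3323-1)/2
= 1661

1661


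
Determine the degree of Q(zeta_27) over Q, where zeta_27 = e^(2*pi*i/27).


The degree equals Euler's totient phi(27).
27 = 3^3
phi(27) = 18

18


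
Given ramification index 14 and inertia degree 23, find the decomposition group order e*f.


|D_P| = e * f
= 14 * 23
= 322

322


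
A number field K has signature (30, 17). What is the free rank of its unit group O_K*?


By Dirichlet's unit theorem:
rank = r1 + r2 - 1
= 30 + 17 - 1
= 46

46


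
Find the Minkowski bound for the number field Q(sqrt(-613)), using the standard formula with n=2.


d = -613, d mod 4 = 3, so disc(K) = 4d = -2452; |disc(K)| = 2452
Imaginary quadratic field, so n = 2, s = r2 = 1, r1 = 0
M = (n!/n^n) * (4/pi)^s * sqrt(|disc(K)|) = (2!/2^2) * (4/pi)^1 * sqrt(2452)
= 0.5 * 1.273240 * 49.517674
= 31.5239

31.5239


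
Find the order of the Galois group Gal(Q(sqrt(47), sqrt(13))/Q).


The 2 square roots of distinct primes are multiplicatively independent over Q,
so [K:Q] = 2^2 and Gal(K/Q) is isomorphic to (Z/2Z)^2.
|Gal| = 2^2 = 4

4


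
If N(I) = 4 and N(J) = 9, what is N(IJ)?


N(IJ) = N(I) * N(J)
= 4 * 9
= 36

36


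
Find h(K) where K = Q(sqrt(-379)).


K = Q(sqrt(-379)). d mod 4 = 1, so D = disc(K) = d = -379
h(K) equals the number of primitive reduced positive-definite forms (a, b, c) = a*x^2 + b*x*y + c*y^2 with b^2 - 4ac = D,
where reduced means |b| <= a <= c, with b >= 0 whenever |b| = a or a = c, and primitive means gcd(a, b, c) = 1.
Reduced forces 3a^2 <= |D| = 379, so 1 <= a <= 11; b must have the parity of D, and c = (b^2 - D)/(4a) must be an integer >= a.
Enumerate a = 1..11, b in [-a, a]:
  a=1: (1, 1, 95)  [1]
  a=2..4: none
  a=5: (5, -1, 19), (5, 1, 19)  [2]
  a=6..11: none
Total reduced forms: 1 + 2 = 3
h = 3

3


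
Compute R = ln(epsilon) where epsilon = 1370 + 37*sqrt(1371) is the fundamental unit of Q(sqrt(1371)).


epsilon = 1370 + 37*sqrt(1371)
= 2739.9996
R = ln(2739.9996)
= 7.9157

7.9157


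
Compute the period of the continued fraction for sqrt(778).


Run the CF algorithm for sqrt(778).
a_0 = floor(sqrt(778)) = 27; set m_0=0, q_0=1.
Recurrence: m' = q*a - m,  q' = (d - m'^2)/q,  a' = floor((a_0 + m')/q').
  step 1: m=27, q=49, a=1
  step 2: m=22, q=6, a=8
  step 3: m=26, q=17, a=3
  step 4: m=25, q=9, a=5
  step 5: m=20, q=42, a=1
  step 6: m=22, q=7, a=7
  step 7: m=27, q=7, a=7
  step 8: m=22, q=42, a=1
  step 9: m=20, q=9, a=5
  step 10: m=25, q=17, a=3
  step 11: m=26, q=6, a=8
  step 12: m=22, q=49, a=1
  step 13: m=27, q=1, a=54
a_13 = 2*a_0 = 54, so the period closes here.
sqrt(778) = [27; 1, 8, 3, 5, 1, 7, 7, 1, 5, 3, 8, 1, 54]
Period length = 13

13


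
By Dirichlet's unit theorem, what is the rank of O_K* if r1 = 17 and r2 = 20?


By Dirichlet's unit theorem:
rank = r1 + r2 - 1
= 17 + 20 - 1
= 36

36


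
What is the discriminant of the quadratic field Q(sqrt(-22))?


For K = Q(sqrt(d)) with d squarefree: disc(K) = d if d = 1 mod 4, and disc(K) = 4d if d = 2 or 3 mod 4.
Here d = -22, and d mod 4 = 2.
d = 2 mod 4, not 1 (O_K = Z[sqrt(d)]), so disc(K) = 4d = 4 * (-22) = -88

-88


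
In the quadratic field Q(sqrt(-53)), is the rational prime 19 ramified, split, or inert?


K = Q(sqrt(-53)). Since d mod 4 = 3, disc(K) = -212.
Check p | disc: -212 mod 19 = 16.
p does not divide disc. Compute Legendre symbol (d/p):
4^((19-1)/2) mod 19 = 1
(d/p) = 1, so p splits: (p) = P*P' with e=1, f=1, g=2.
Therefore p is split.

split


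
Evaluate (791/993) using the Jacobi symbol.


Compute (791/993) via quadratic reciprocity:
  reciprocity: (791/993) -> +(993/791)
  reduce: (202/791)
  pull out 2: (2/791) = +1  (since 791 mod 8 = 7)
  reciprocity: (101/791) -> +(791/101)
  reduce: (84/101)
  pull out 2: (2/101) = -1  (since 101 mod 8 = 5)
  pull out 2: (2/101) = -1  (since 101 mod 8 = 5)
  reciprocity: (21/101) -> +(101/21)
  reduce: (17/21)
  reciprocity: (17/21) -> +(21/17)
  reduce: (4/17)
  pull out 2: (2/17) = +1  (since 17 mod 8 = 1)
  pull out 2: (2/17) = +1  (since 17 mod 8 = 1)
  (1/17) = 1
Product of signs = 1

1


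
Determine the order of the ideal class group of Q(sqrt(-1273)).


K = Q(sqrt(-1273)). d mod 4 = 3, so D = disc(K) = 4d = -5092
h(K) equals the number of primitive reduced positive-definite forms (a, b, c) = a*x^2 + b*x*y + c*y^2 with b^2 - 4ac = D,
where reduced means |b| <= a <= c, with b >= 0 whenever |b| = a or a = c, and primitive means gcd(a, b, c) = 1.
Reduced forces 3a^2 <= |D| = 5092, so 1 <= a <= 41; b must have the parity of D, and c = (b^2 - D)/(4a) must be an integer >= a.
Enumerate a = 1..41, b in [-a, a]:
  a=1: (1, 0, 1273)  [1]
  a=2: (2, 2, 637)  [1]
  a=3..6: none
  a=7: (7, -2, 182), (7, 2, 182)  [2]
  a=8..10: none
  a=11: (11, -10, 118), (11, 10, 118)  [2]
  a=12: none
  a=13: (13, -2, 98), (13, 2, 98)  [2]
  a=14: (14, -2, 91), (14, 2, 91)  [2]
  a=15..16: none
  a=17: (17, -12, 77), (17, 12, 77)  [2]
  a=18: none
  a=19: (19, 0, 67)  [1]
  a=20..21: none
  a=22: (22, -10, 59), (22, 10, 59)  [2]
  a=23..25: none
  a=26: (26, -2, 49), (26, 2, 49)  [2]
  a=27..33: none
  a=34: (34, -22, 41), (34, 22, 41)  [2]
  a=35..37: none
  a=38: (38, 38, 43)  [1]
  a=39..41: none
Total reduced forms: 1 + 1 + 2 + 2 + 2 + 2 + 2 + 1 + 2 + 2 + 2 + 1 = 20
h = 20

20


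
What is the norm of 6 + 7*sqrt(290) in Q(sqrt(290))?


N(a + b*sqrt(d)) = a^2 - d*b^2
= (6)^2 - (290)*(7)^2
= 36 - 14210
= -14174

-14174


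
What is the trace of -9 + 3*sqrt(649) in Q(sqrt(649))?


Tr(a + b*sqrt(d)) = (a + b*sqrt(d)) + (a - b*sqrt(d)) = 2a
= 2 * (-9)
= -18

-18


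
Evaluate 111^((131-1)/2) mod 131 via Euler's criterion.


p = 131 is prime and the exponent is (p-1)/2 = 65, so by Euler's criterion 111^65 = (111/131) = +1 or -1 mod 131.
Compute by square-and-multiply:
  65 = 64 + 1 (binary 1000001)
  Repeated squaring mod 131: 111^1 = 111, 111^2 = 7, 111^4 = 49, 111^8 = 43, 111^16 = 15, 111^32 = 94, 111^64 = 59
  111^65 = 111^64 * 111^1 = 59 * 111 mod 131
    59 * 111 = 6549 = 130 mod 131
  111^65 = 130 mod 131
Result 130 = p - 1 = -1 mod 131: 111 is a quadratic non-residue mod 131. As a residue in [0, p-1] the value is 130.
111^65 mod 131 = 130

130


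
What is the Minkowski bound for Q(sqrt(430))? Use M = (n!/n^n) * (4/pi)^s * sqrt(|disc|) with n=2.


d = 430, d mod 4 = 2, so disc(K) = 4d = 1720; |disc(K)| = 1720
Real quadratic field, so n = 2, s = r2 = 0, r1 = 2
M = (n!/n^n) * (4/pi)^s * sqrt(|disc(K)|) = (2!/2^2) * (4/pi)^0 * sqrt(1720)
= 0.5 * 1.000000 * 41.472883
= 20.7364

20.7364


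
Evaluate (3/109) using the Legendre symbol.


p = 109 is prime, so compute (3/109) with the reciprocity algorithm (Jacobi-symbol steps: pull out 2s via (2/n), flip via reciprocity, reduce):
  reciprocity: (3/109) -> +(109/3)
  reduce: (1/3)
  (1/3) = 1
Product of signs = 1
(3/109) = 1

1


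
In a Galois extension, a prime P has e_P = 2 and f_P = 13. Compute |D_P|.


|D_P| = e * f
= 2 * 13
= 26

26


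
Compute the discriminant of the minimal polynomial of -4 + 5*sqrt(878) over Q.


The element -4 + 5*sqrt(878) has minimal polynomial:
x^2 + 8*x - 21934
Discriminant = (8)^2 - 4*(-21934)
= 64 + 87736
= 87800

87800


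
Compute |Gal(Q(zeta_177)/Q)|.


|Gal(Q(zeta_177)/Q)| = phi(177)
= 116

116


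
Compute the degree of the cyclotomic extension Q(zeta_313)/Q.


The degree equals Euler's totient phi(313).
313 = 313
phi(313) = 312

312


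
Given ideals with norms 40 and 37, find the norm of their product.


N(IJ) = N(I) * N(J)
= 40 * 37
= 1480

1480


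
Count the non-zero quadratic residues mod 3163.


For prime p, the number of non-zero quadratic residues is (p-1)/2.
= (3163-1)/2
= 1581

1581


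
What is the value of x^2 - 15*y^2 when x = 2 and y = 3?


x^2 - d*y^2
= 2^2 - 15*3^2
= 4 - 135
= -131

-131


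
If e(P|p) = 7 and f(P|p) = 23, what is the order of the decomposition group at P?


|D_P| = e * f
= 7 * 23
= 161

161


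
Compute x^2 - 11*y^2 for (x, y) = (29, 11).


x^2 - d*y^2
= 29^2 - 11*11^2
= 841 - 1331
= -490

-490


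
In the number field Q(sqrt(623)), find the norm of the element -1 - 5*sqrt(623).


N(a + b*sqrt(d)) = a^2 - d*b^2
= (-1)^2 - (623)*(-5)^2
= 1 - 15575
= -15574

-15574


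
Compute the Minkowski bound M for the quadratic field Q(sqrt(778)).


d = 778, d mod 4 = 2, so disc(K) = 4d = 3112; |disc(K)| = 3112
Real quadratic field, so n = 2, s = r2 = 0, r1 = 2
M = (n!/n^n) * (4/pi)^s * sqrt(|disc(K)|) = (2!/2^2) * (4/pi)^0 * sqrt(3112)
= 0.5 * 1.000000 * 55.785303
= 27.8927

27.8927


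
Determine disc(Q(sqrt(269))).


For K = Q(sqrt(d)) with d squarefree: disc(K) = d if d = 1 mod 4, and disc(K) = 4d if d = 2 or 3 mod 4.
Here d = 269, and d mod 4 = 1.
d = 1 mod 4 (O_K = Z[(1+sqrt(d))/2]), so disc(K) = d = 269

269


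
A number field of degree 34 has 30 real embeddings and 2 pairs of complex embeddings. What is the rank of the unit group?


By Dirichlet's unit theorem:
rank = r1 + r2 - 1
= 30 + 2 - 1
= 31

31


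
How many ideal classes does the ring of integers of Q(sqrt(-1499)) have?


K = Q(sqrt(-1499)). d mod 4 = 1, so D = disc(K) = d = -1499
h(K) equals the number of primitive reduced positive-definite forms (a, b, c) = a*x^2 + b*x*y + c*y^2 with b^2 - 4ac = D,
where reduced means |b| <= a <= c, with b >= 0 whenever |b| = a or a = c, and primitive means gcd(a, b, c) = 1.
Reduced forces 3a^2 <= |D| = 1499, so 1 <= a <= 22; b must have the parity of D, and c = (b^2 - D)/(4a) must be an integer >= a.
Enumerate a = 1..22, b in [-a, a]:
  a=1: (1, 1, 375)  [1]
  a=2: none
  a=3: (3, -1, 125), (3, 1, 125)  [2]
  a=4: none
  a=5: (5, -1, 75), (5, 1, 75)  [2]
  a=6..8: none
  a=9: (9, -7, 43), (9, 7, 43)  [2]
  a=10..12: none
  a=13: (13, -3, 29), (13, 3, 29)  [2]
  a=14: none
  a=15: (15, -11, 27), (15, -1, 25), (15, 1, 25), (15, 11, 27)  [4]
  a=16..22: none
Total reduced forms: 1 + 2 + 2 + 2 + 2 + 4 = 13
h = 13

13


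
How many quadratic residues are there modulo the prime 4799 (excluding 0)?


For prime p, the number of non-zero quadratic residues is (p-1)/2.
= (4799-1)/2
= 2399

2399


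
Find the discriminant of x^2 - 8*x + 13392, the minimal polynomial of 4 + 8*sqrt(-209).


The element 4 + 8*sqrt(-209) has minimal polynomial:
x^2 - 8*x + 13392
Discriminant = (-8)^2 - 4*(13392)
= 64 - 53568
= -53504

-53504


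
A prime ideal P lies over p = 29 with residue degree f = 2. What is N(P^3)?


N(P^a) = p^(a*f)
= 29^(3*2)
= 29^6
= 594823321

594823321


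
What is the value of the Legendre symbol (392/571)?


p = 571 is prime, so compute (392/571) with the reciprocity algorithm (Jacobi-symbol steps: pull out 2s via (2/n), flip via reciprocity, reduce):
  pull out 2: (2/571) = -1  (since 571 mod 8 = 3)
  pull out 2: (2/571) = -1  (since 571 mod 8 = 3)
  pull out 2: (2/571) = -1  (since 571 mod 8 = 3)
  reciprocity: (49/571) -> +(571/49)
  reduce: (32/49)
  pull out 2: (2/49) = +1  (since 49 mod 8 = 1)
  pull out 2: (2/49) = +1  (since 49 mod 8 = 1)
  pull out 2: (2/49) = +1  (since 49 mod 8 = 1)
  pull out 2: (2/49) = +1  (since 49 mod 8 = 1)
  pull out 2: (2/49) = +1  (since 49 mod 8 = 1)
  (1/49) = 1
Product of signs = -1
(392/571) = -1

-1


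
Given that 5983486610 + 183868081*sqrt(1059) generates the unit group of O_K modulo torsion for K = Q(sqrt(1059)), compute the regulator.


epsilon = 5983486610 + 183868081*sqrt(1059)
= 1.1967e+10
R = ln(1.1967e+10)
= 23.2054

23.2054


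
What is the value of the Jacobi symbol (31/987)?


Compute (31/987) via quadratic reciprocity:
  reciprocity: (31/987) -> -(987/31)
  reduce: (26/31)
  pull out 2: (2/31) = +1  (since 31 mod 8 = 7)
  reciprocity: (13/31) -> +(31/13)
  reduce: (5/13)
  reciprocity: (5/13) -> +(13/5)
  reduce: (3/5)
  reciprocity: (3/5) -> +(5/3)
  reduce: (2/3)
  pull out 2: (2/3) = -1  (since 3 mod 8 = 3)
  (1/3) = 1
Product of signs = 1

1


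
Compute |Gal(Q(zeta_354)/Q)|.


|Gal(Q(zeta_354)/Q)| = phi(354)
= 116

116


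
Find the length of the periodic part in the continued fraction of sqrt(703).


Run the CF algorithm for sqrt(703).
a_0 = floor(sqrt(703)) = 26; set m_0=0, q_0=1.
Recurrence: m' = q*a - m,  q' = (d - m'^2)/q,  a' = floor((a_0 + m')/q').
  step 1: m=26, q=27, a=1
  step 2: m=1, q=26, a=1
  step 3: m=25, q=3, a=17
  step 4: m=26, q=9, a=5
  step 5: m=19, q=38, a=1
  step 6: m=19, q=9, a=5
  step 7: m=26, q=3, a=17
  step 8: m=25, q=26, a=1
  step 9: m=1, q=27, a=1
  step 10: m=26, q=1, a=52
a_10 = 2*a_0 = 52, so the period closes here.
sqrt(703) = [26; 1, 1, 17, 5, 1, 5, 17, 1, 1, 52]
Period length = 10

10


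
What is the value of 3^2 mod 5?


p = 5 is prime and the exponent is (p-1)/2 = 2, so by Euler's criterion 3^2 = (3/5) = +1 or -1 mod 5.
Compute by square-and-multiply:
  2 = 2 (binary 10)
  Repeated squaring mod 5: 3^1 = 3, 3^2 = 4
  3^2 = 4 mod 5
Result 4 = p - 1 = -1 mod 5: 3 is a quadratic non-residue mod 5. As a residue in [0, p-1] the value is 4.
3^2 mod 5 = 4

4


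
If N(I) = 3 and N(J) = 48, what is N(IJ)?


N(IJ) = N(I) * N(J)
= 3 * 48
= 144

144


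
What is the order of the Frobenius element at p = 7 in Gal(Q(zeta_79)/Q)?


The Frobenius at p in Gal(Q(zeta_n)/Q) = (Z/nZ)* is the class of p, so its order is ord_79(7), the smallest k >= 1 with 7^k = 1 mod 79.
n = 79 = 79, phi(79) = 78; the order divides phi(n).
Divisors of 78: 1, 2, 3, 6, 13, 26, 39, 78
Repeated squaring mod 79: 7^1 = 7, 7^2 = 49, 7^4 = 31, 7^8 = 13, 7^16 = 11, 7^32 = 42, 7^64 = 26
Test divisors in increasing order:
  k=1: 7^1 = 7 mod 79
  k=2: 7^2 = 49 mod 79
  k=3: 7^3 = 49 * 7 = 27 mod 79
  k=6: 7^6 = 31 * 49 = 18 mod 79
  k=13: 7^13 = 13 * 31 * 7 = 56 mod 79
  k=26: 7^26 = 11 * 13 * 49 = 55 mod 79
  k=39: 7^39 = 42 * 31 * 49 * 7 = 78 mod 79
  k=78: 7^78 = 26 * 13 * 31 * 49 = 1 mod 79  <- first divisor giving 1
Order = 78

78


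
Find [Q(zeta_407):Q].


The degree equals Euler's totient phi(407).
407 = 11 * 37
phi(407) = 360

360


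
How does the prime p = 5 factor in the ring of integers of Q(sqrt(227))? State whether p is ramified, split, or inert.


K = Q(sqrt(227)). Since d mod 4 = 3, disc(K) = 908.
Check p | disc: 908 mod 5 = 3.
p does not divide disc. Compute Legendre symbol (d/p):
2^((5-1)/2) mod 5 = -1
(d/p) = -1, so p is inert: (p) stays prime with e=1, f=2, g=1.
Therefore p is inert.

inert


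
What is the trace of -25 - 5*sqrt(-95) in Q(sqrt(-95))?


Tr(a + b*sqrt(d)) = (a + b*sqrt(d)) + (a - b*sqrt(d)) = 2a
= 2 * (-25)
= -50

-50


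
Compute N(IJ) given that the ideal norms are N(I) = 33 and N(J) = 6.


N(IJ) = N(I) * N(J)
= 33 * 6
= 198

198


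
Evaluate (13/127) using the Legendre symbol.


p = 127 is prime, so compute (13/127) with the reciprocity algorithm (Jacobi-symbol steps: pull out 2s via (2/n), flip via reciprocity, reduce):
  reciprocity: (13/127) -> +(127/13)
  reduce: (10/13)
  pull out 2: (2/13) = -1  (since 13 mod 8 = 5)
  reciprocity: (5/13) -> +(13/5)
  reduce: (3/5)
  reciprocity: (3/5) -> +(5/3)
  reduce: (2/3)
  pull out 2: (2/3) = -1  (since 3 mod 8 = 3)
  (1/3) = 1
Product of signs = 1
(13/127) = 1

1


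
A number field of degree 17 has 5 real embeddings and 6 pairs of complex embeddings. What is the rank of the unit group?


By Dirichlet's unit theorem:
rank = r1 + r2 - 1
= 5 + 6 - 1
= 10

10


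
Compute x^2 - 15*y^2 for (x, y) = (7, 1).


x^2 - d*y^2
= 7^2 - 15*1^2
= 49 - 15
= 34

34


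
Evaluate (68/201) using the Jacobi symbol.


Compute (68/201) via quadratic reciprocity:
  pull out 2: (2/201) = +1  (since 201 mod 8 = 1)
  pull out 2: (2/201) = +1  (since 201 mod 8 = 1)
  reciprocity: (17/201) -> +(201/17)
  reduce: (14/17)
  pull out 2: (2/17) = +1  (since 17 mod 8 = 1)
  reciprocity: (7/17) -> +(17/7)
  reduce: (3/7)
  reciprocity: (3/7) -> -(7/3)
  reduce: (1/3)
  (1/3) = 1
Product of signs = -1

-1


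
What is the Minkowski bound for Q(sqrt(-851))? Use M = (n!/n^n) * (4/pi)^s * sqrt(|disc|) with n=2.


d = -851, d mod 4 = 1, so disc(K) = d = -851; |disc(K)| = 851
Imaginary quadratic field, so n = 2, s = r2 = 1, r1 = 0
M = (n!/n^n) * (4/pi)^s * sqrt(|disc(K)|) = (2!/2^2) * (4/pi)^1 * sqrt(851)
= 0.5 * 1.273240 * 29.171904
= 18.5714

18.5714


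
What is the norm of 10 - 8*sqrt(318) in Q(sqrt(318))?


N(a + b*sqrt(d)) = a^2 - d*b^2
= (10)^2 - (318)*(-8)^2
= 100 - 20352
= -20252

-20252


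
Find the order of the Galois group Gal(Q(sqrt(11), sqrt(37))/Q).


The 2 square roots of distinct primes are multiplicatively independent over Q,
so [K:Q] = 2^2 and Gal(K/Q) is isomorphic to (Z/2Z)^2.
|Gal| = 2^2 = 4

4


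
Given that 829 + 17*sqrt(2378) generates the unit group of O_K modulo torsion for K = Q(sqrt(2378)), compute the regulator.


epsilon = 829 + 17*sqrt(2378)
= 1658.0006
R = ln(1658.0006)
= 7.4134

7.4134


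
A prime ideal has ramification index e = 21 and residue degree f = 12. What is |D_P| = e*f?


|D_P| = e * f
= 21 * 12
= 252

252


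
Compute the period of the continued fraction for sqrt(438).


Run the CF algorithm for sqrt(438).
a_0 = floor(sqrt(438)) = 20; set m_0=0, q_0=1.
Recurrence: m' = q*a - m,  q' = (d - m'^2)/q,  a' = floor((a_0 + m')/q').
  step 1: m=20, q=38, a=1
  step 2: m=18, q=3, a=12
  step 3: m=18, q=38, a=1
  step 4: m=20, q=1, a=40
a_4 = 2*a_0 = 40, so the period closes here.
sqrt(438) = [20; 1, 12, 1, 40]
Period length = 4

4


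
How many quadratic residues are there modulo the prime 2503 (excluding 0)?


For prime p, the number of non-zero quadratic residues is (p-1)/2.
= (2503-1)/2
= 1251

1251


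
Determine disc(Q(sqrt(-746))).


For K = Q(sqrt(d)) with d squarefree: disc(K) = d if d = 1 mod 4, and disc(K) = 4d if d = 2 or 3 mod 4.
Here d = -746, and d mod 4 = 2.
d = 2 mod 4, not 1 (O_K = Z[sqrt(d)]), so disc(K) = 4d = 4 * (-746) = -2984

-2984


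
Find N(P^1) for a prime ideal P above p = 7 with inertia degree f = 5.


N(P^a) = p^(a*f)
= 7^(1*5)
= 7^5
= 16807

16807


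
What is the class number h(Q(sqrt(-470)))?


K = Q(sqrt(-470)). d mod 4 = 2, so D = disc(K) = 4d = -1880
h(K) equals the number of primitive reduced positive-definite forms (a, b, c) = a*x^2 + b*x*y + c*y^2 with b^2 - 4ac = D,
where reduced means |b| <= a <= c, with b >= 0 whenever |b| = a or a = c, and primitive means gcd(a, b, c) = 1.
Reduced forces 3a^2 <= |D| = 1880, so 1 <= a <= 25; b must have the parity of D, and c = (b^2 - D)/(4a) must be an integer >= a.
Enumerate a = 1..25, b in [-a, a]:
  a=1: (1, 0, 470)  [1]
  a=2: (2, 0, 235)  [1]
  a=3: (3, -2, 157), (3, 2, 157)  [2]
  a=4: none
  a=5: (5, 0, 94)  [1]
  a=6: (6, -4, 79), (6, 4, 79)  [2]
  a=7..8: none
  a=9: (9, -8, 54), (9, 8, 54)  [2]
  a=10: (10, 0, 47)  [1]
  a=11: (11, -10, 45), (11, 10, 45)  [2]
  a=12..14: none
  a=15: (15, -10, 33), (15, 10, 33)  [2]
  a=16..17: none
  a=18: (18, -8, 27), (18, 8, 27)  [2]
  a=19: (19, -18, 29), (19, 18, 29)  [2]
  a=20..21: none
  a=22: (22, -12, 23), (22, 12, 23)  [2]
  a=23..25: none
Total reduced forms: 1 + 1 + 2 + 1 + 2 + 2 + 1 + 2 + 2 + 2 + 2 + 2 = 20
h = 20

20


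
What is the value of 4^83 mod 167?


p = 167 is prime and the exponent is (p-1)/2 = 83, so by Euler's criterion 4^83 = (4/167) = +1 or -1 mod 167.
Compute by square-and-multiply:
  83 = 64 + 16 + 2 + 1 (binary 1010011)
  Repeated squaring mod 167: 4^1 = 4, 4^2 = 16, 4^4 = 89, 4^8 = 72, 4^16 = 7, 4^32 = 49, 4^64 = 63
  4^83 = 4^64 * 4^16 * 4^2 * 4^1 = 63 * 7 * 16 * 4 mod 167
    63 * 7 = 441 = 107 mod 167
    107 * 16 = 1712 = 42 mod 167
    42 * 4 = 168 = 1 mod 167
  4^83 = 1 mod 167
Result 1: 4 is a quadratic residue mod 167.
4^83 mod 167 = 1

1


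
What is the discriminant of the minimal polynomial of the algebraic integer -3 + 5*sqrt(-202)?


The element -3 + 5*sqrt(-202) has minimal polynomial:
x^2 + 6*x + 5059
Discriminant = (6)^2 - 4*(5059)
= 36 - 20236
= -20200

-20200


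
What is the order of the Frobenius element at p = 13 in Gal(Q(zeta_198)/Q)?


The Frobenius at p in Gal(Q(zeta_n)/Q) = (Z/nZ)* is the class of p, so its order is ord_198(13), the smallest k >= 1 with 13^k = 1 mod 198.
n = 198 = 2 * 3^2 * 11, phi(198) = 60; the order divides phi(n).
Divisors of 60: 1, 2, 3, 4, 5, 6, 10, 12, 15, 20, 30, 60
Repeated squaring mod 198: 13^1 = 13, 13^2 = 169, 13^4 = 49, 13^8 = 25, 13^16 = 31, 13^32 = 169
Test divisors in increasing order:
  k=1: 13^1 = 13 mod 198
  k=2: 13^2 = 169 mod 198
  k=3: 13^3 = 169 * 13 = 19 mod 198
  k=4: 13^4 = 49 mod 198
  k=5: 13^5 = 49 * 13 = 43 mod 198
  k=6: 13^6 = 49 * 169 = 163 mod 198
  k=10: 13^10 = 25 * 169 = 67 mod 198
  k=12: 13^12 = 25 * 49 = 37 mod 198
  k=15: 13^15 = 25 * 49 * 169 * 13 = 109 mod 198
  k=20: 13^20 = 31 * 49 = 133 mod 198
  k=30: 13^30 = 31 * 25 * 49 * 169 = 1 mod 198  <- first divisor giving 1
Order = 30

30


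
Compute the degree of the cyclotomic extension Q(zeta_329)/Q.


The degree equals Euler's totient phi(329).
329 = 7 * 47
phi(329) = 276

276


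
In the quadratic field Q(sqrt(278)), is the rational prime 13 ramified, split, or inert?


K = Q(sqrt(278)). Since d mod 4 = 2, disc(K) = 1112.
Check p | disc: 1112 mod 13 = 7.
p does not divide disc. Compute Legendre symbol (d/p):
5^((13-1)/2) mod 13 = -1
(d/p) = -1, so p is inert: (p) stays prime with e=1, f=2, g=1.
Therefore p is inert.

inert


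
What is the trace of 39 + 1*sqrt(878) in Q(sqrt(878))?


Tr(a + b*sqrt(d)) = (a + b*sqrt(d)) + (a - b*sqrt(d)) = 2a
= 2 * (39)
= 78

78


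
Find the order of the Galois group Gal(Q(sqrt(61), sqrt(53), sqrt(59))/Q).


The 3 square roots of distinct primes are multiplicatively independent over Q,
so [K:Q] = 2^3 and Gal(K/Q) is isomorphic to (Z/2Z)^3.
|Gal| = 2^3 = 8

8


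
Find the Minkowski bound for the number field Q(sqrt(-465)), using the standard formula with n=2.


d = -465, d mod 4 = 3, so disc(K) = 4d = -1860; |disc(K)| = 1860
Imaginary quadratic field, so n = 2, s = r2 = 1, r1 = 0
M = (n!/n^n) * (4/pi)^s * sqrt(|disc(K)|) = (2!/2^2) * (4/pi)^1 * sqrt(1860)
= 0.5 * 1.273240 * 43.127717
= 27.4560

27.4560


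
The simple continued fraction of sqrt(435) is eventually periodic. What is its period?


Run the CF algorithm for sqrt(435).
a_0 = floor(sqrt(435)) = 20; set m_0=0, q_0=1.
Recurrence: m' = q*a - m,  q' = (d - m'^2)/q,  a' = floor((a_0 + m')/q').
  step 1: m=20, q=35, a=1
  step 2: m=15, q=6, a=5
  step 3: m=15, q=35, a=1
  step 4: m=20, q=1, a=40
a_4 = 2*a_0 = 40, so the period closes here.
sqrt(435) = [20; 1, 5, 1, 40]
Period length = 4

4


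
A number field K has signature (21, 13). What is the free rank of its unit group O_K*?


By Dirichlet's unit theorem:
rank = r1 + r2 - 1
= 21 + 13 - 1
= 33

33


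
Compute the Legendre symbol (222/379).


p = 379 is prime, so compute (222/379) with the reciprocity algorithm (Jacobi-symbol steps: pull out 2s via (2/n), flip via reciprocity, reduce):
  pull out 2: (2/379) = -1  (since 379 mod 8 = 3)
  reciprocity: (111/379) -> -(379/111)
  reduce: (46/111)
  pull out 2: (2/111) = +1  (since 111 mod 8 = 7)
  reciprocity: (23/111) -> -(111/23)
  reduce: (19/23)
  reciprocity: (19/23) -> -(23/19)
  reduce: (4/19)
  pull out 2: (2/19) = -1  (since 19 mod 8 = 3)
  pull out 2: (2/19) = -1  (since 19 mod 8 = 3)
  (1/19) = 1
Product of signs = 1
(222/379) = 1

1


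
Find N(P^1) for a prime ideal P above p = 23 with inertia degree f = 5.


N(P^a) = p^(a*f)
= 23^(1*5)
= 23^5
= 6436343

6436343


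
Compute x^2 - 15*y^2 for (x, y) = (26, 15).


x^2 - d*y^2
= 26^2 - 15*15^2
= 676 - 3375
= -2699

-2699


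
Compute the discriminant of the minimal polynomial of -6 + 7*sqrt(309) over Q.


The element -6 + 7*sqrt(309) has minimal polynomial:
x^2 + 12*x - 15105
Discriminant = (12)^2 - 4*(-15105)
= 144 + 60420
= 60564

60564


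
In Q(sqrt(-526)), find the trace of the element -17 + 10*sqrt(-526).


Tr(a + b*sqrt(d)) = (a + b*sqrt(d)) + (a - b*sqrt(d)) = 2a
= 2 * (-17)
= -34

-34


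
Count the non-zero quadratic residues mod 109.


For prime p, the number of non-zero quadratic residues is (p-1)/2.
= (109-1)/2
= 54

54


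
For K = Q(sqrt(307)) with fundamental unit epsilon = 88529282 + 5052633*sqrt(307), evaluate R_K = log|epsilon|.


epsilon = 88529282 + 5052633*sqrt(307)
= 1.7706e+08
R = ln(1.7706e+08)
= 18.9920

18.9920


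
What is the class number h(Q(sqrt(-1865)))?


K = Q(sqrt(-1865)). d mod 4 = 3, so D = disc(K) = 4d = -7460
h(K) equals the number of primitive reduced positive-definite forms (a, b, c) = a*x^2 + b*x*y + c*y^2 with b^2 - 4ac = D,
where reduced means |b| <= a <= c, with b >= 0 whenever |b| = a or a = c, and primitive means gcd(a, b, c) = 1.
Reduced forces 3a^2 <= |D| = 7460, so 1 <= a <= 49; b must have the parity of D, and c = (b^2 - D)/(4a) must be an integer >= a.
Enumerate a = 1..49, b in [-a, a]:
  a=1: (1, 0, 1865)  [1]
  a=2: (2, 2, 933)  [1]
  a=3: (3, -2, 622), (3, 2, 622)  [2]
  a=4: none
  a=5: (5, 0, 373)  [1]
  a=6: (6, -2, 311), (6, 2, 311)  [2]
  a=7: (7, -4, 267), (7, 4, 267)  [2]
  a=8: none
  a=9: (9, -8, 209), (9, 8, 209)  [2]
  a=10: (10, 10, 189)  [1]
  a=11: (11, -8, 171), (11, 8, 171)  [2]
  a=12..13: none
  a=14: (14, -10, 135), (14, 10, 135)  [2]
  a=15: (15, -10, 126), (15, 10, 126)  [2]
  a=16..17: none
  a=18: (18, -10, 105), (18, 10, 105)  [2]
  a=19: (19, -8, 99), (19, 8, 99)  [2]
  a=20: none
  a=21: (21, -10, 90), (21, -4, 89), (21, 4, 89), (21, 10, 90)  [4]
  a=22: (22, -14, 87), (22, 14, 87)  [2]
  a=23..26: none
  a=27: (27, -10, 70), (27, 10, 70)  [2]
  a=28: none
  a=29: (29, -14, 66), (29, 14, 66)  [2]
  a=30: (30, -10, 63), (30, 10, 63)  [2]
  a=31..32: none
  a=33: (33, -14, 58), (33, -8, 57), (33, 8, 57), (33, 14, 58)  [4]
  a=34: none
  a=35: (35, -10, 54), (35, 10, 54)  [2]
  a=36..37: none
  a=38: (38, -30, 55), (38, 30, 55)  [2]
  a=39..40: none
  a=41: (41, -24, 49), (41, 24, 49)  [2]
  a=42: (42, -38, 53), (42, -10, 45), (42, 10, 45), (42, 38, 53)  [4]
  a=43..49: none
Total reduced forms: 1 + 1 + 2 + 1 + 2 + 2 + 2 + 1 + 2 + 2 + 2 + 2 + 2 + 4 + 2 + 2 + 2 + 2 + 4 + 2 + 2 + 2 + 4 = 48
h = 48

48


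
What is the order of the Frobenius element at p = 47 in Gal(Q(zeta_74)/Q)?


The Frobenius at p in Gal(Q(zeta_n)/Q) = (Z/nZ)* is the class of p, so its order is ord_74(47), the smallest k >= 1 with 47^k = 1 mod 74.
n = 74 = 2 * 37, phi(74) = 36; the order divides phi(n).
Divisors of 36: 1, 2, 3, 4, 6, 9, 12, 18, 36
Repeated squaring mod 74: 47^1 = 47, 47^2 = 63, 47^4 = 47, 47^8 = 63, 47^16 = 47, 47^32 = 63
Test divisors in increasing order:
  k=1: 47^1 = 47 mod 74
  k=2: 47^2 = 63 mod 74
  k=3: 47^3 = 63 * 47 = 1 mod 74  <- first divisor giving 1
Order = 3

3


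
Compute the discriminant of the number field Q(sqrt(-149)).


For K = Q(sqrt(d)) with d squarefree: disc(K) = d if d = 1 mod 4, and disc(K) = 4d if d = 2 or 3 mod 4.
Here d = -149, and d mod 4 = 3.
d = 3 mod 4, not 1 (O_K = Z[sqrt(d)]), so disc(K) = 4d = 4 * (-149) = -596

-596


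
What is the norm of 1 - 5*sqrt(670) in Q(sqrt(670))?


N(a + b*sqrt(d)) = a^2 - d*b^2
= (1)^2 - (670)*(-5)^2
= 1 - 16750
= -16749

-16749


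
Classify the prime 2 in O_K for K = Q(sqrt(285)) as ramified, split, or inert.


K = Q(sqrt(285)). Since d mod 4 = 1, disc(K) = 285.
Check p | disc: 285 mod 2 = 1.
p=2 does not divide disc (d is 1 mod 4). 2 splits iff d = 1 mod 8.
d mod 8 = 5, so (d/2) = -1.
(d/p) = -1, so p is inert: (p) stays prime with e=1, f=2, g=1.
Therefore p is inert.

inert


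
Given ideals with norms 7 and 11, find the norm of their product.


N(IJ) = N(I) * N(J)
= 7 * 11
= 77

77


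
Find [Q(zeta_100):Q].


The degree equals Euler's totient phi(100).
100 = 2^2 * 5^2
phi(100) = 40

40


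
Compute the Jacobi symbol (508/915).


Compute (508/915) via quadratic reciprocity:
  pull out 2: (2/915) = -1  (since 915 mod 8 = 3)
  pull out 2: (2/915) = -1  (since 915 mod 8 = 3)
  reciprocity: (127/915) -> -(915/127)
  reduce: (26/127)
  pull out 2: (2/127) = +1  (since 127 mod 8 = 7)
  reciprocity: (13/127) -> +(127/13)
  reduce: (10/13)
  pull out 2: (2/13) = -1  (since 13 mod 8 = 5)
  reciprocity: (5/13) -> +(13/5)
  reduce: (3/5)
  reciprocity: (3/5) -> +(5/3)
  reduce: (2/3)
  pull out 2: (2/3) = -1  (since 3 mod 8 = 3)
  (1/3) = 1
Product of signs = -1

-1


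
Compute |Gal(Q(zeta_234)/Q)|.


|Gal(Q(zeta_234)/Q)| = phi(234)
= 72

72


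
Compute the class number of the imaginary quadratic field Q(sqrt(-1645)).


K = Q(sqrt(-1645)). d mod 4 = 3, so D = disc(K) = 4d = -6580
h(K) equals the number of primitive reduced positive-definite forms (a, b, c) = a*x^2 + b*x*y + c*y^2 with b^2 - 4ac = D,
where reduced means |b| <= a <= c, with b >= 0 whenever |b| = a or a = c, and primitive means gcd(a, b, c) = 1.
Reduced forces 3a^2 <= |D| = 6580, so 1 <= a <= 46; b must have the parity of D, and c = (b^2 - D)/(4a) must be an integer >= a.
Enumerate a = 1..46, b in [-a, a]:
  a=1: (1, 0, 1645)  [1]
  a=2: (2, 2, 823)  [1]
  a=3..4: none
  a=5: (5, 0, 329)  [1]
  a=6: none
  a=7: (7, 0, 235)  [1]
  a=8..9: none
  a=10: (10, 10, 167)  [1]
  a=11: (11, -8, 151), (11, 8, 151)  [2]
  a=12..13: none
  a=14: (14, 14, 121)  [1]
  a=15..16: none
  a=17: (17, -4, 97), (17, 4, 97)  [2]
  a=18..21: none
  a=22: (22, -14, 77), (22, 14, 77)  [2]
  a=23..33: none
  a=34: (34, -30, 55), (34, 30, 55)  [2]
  a=35: (35, 0, 47)  [1]
  a=36..40: none
  a=41: (41, 12, 41)  [1]
  a=42..46: none
Total reduced forms: 1 + 1 + 1 + 1 + 1 + 2 + 1 + 2 + 2 + 2 + 1 + 1 = 16
h = 16

16


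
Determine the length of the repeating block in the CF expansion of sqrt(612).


Run the CF algorithm for sqrt(612).
a_0 = floor(sqrt(612)) = 24; set m_0=0, q_0=1.
Recurrence: m' = q*a - m,  q' = (d - m'^2)/q,  a' = floor((a_0 + m')/q').
  step 1: m=24, q=36, a=1
  step 2: m=12, q=13, a=2
  step 3: m=14, q=32, a=1
  step 4: m=18, q=9, a=4
  step 5: m=18, q=32, a=1
  step 6: m=14, q=13, a=2
  step 7: m=12, q=36, a=1
  step 8: m=24, q=1, a=48
a_8 = 2*a_0 = 48, so the period closes here.
sqrt(612) = [24; 1, 2, 1, 4, 1, 2, 1, 48]
Period length = 8

8


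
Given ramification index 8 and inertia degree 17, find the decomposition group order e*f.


|D_P| = e * f
= 8 * 17
= 136

136


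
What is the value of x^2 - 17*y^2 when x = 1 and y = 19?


x^2 - d*y^2
= 1^2 - 17*19^2
= 1 - 6137
= -6136

-6136


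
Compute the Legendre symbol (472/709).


p = 709 is prime, so compute (472/709) with the reciprocity algorithm (Jacobi-symbol steps: pull out 2s via (2/n), flip via reciprocity, reduce):
  pull out 2: (2/709) = -1  (since 709 mod 8 = 5)
  pull out 2: (2/709) = -1  (since 709 mod 8 = 5)
  pull out 2: (2/709) = -1  (since 709 mod 8 = 5)
  reciprocity: (59/709) -> +(709/59)
  reduce: (1/59)
  (1/59) = 1
Product of signs = -1
(472/709) = -1

-1


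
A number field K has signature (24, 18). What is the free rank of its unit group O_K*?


By Dirichlet's unit theorem:
rank = r1 + r2 - 1
= 24 + 18 - 1
= 41

41


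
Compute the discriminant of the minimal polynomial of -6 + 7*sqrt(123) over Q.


The element -6 + 7*sqrt(123) has minimal polynomial:
x^2 + 12*x - 5991
Discriminant = (12)^2 - 4*(-5991)
= 144 + 23964
= 24108

24108


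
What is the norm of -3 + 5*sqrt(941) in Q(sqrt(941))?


N(a + b*sqrt(d)) = a^2 - d*b^2
= (-3)^2 - (941)*(5)^2
= 9 - 23525
= -23516

-23516


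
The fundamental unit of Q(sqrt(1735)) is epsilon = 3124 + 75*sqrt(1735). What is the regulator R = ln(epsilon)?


epsilon = 3124 + 75*sqrt(1735)
= 6247.9998
R = ln(6247.9998)
= 8.7400

8.7400


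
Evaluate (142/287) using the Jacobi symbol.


Compute (142/287) via quadratic reciprocity:
  pull out 2: (2/287) = +1  (since 287 mod 8 = 7)
  reciprocity: (71/287) -> -(287/71)
  reduce: (3/71)
  reciprocity: (3/71) -> -(71/3)
  reduce: (2/3)
  pull out 2: (2/3) = -1  (since 3 mod 8 = 3)
  (1/3) = 1
Product of signs = -1

-1


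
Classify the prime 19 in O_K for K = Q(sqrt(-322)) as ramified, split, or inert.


K = Q(sqrt(-322)). Since d mod 4 = 2, disc(K) = -1288.
Check p | disc: -1288 mod 19 = 4.
p does not divide disc. Compute Legendre symbol (d/p):
1^((19-1)/2) mod 19 = 1
(d/p) = 1, so p splits: (p) = P*P' with e=1, f=1, g=2.
Therefore p is split.

split


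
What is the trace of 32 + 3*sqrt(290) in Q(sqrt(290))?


Tr(a + b*sqrt(d)) = (a + b*sqrt(d)) + (a - b*sqrt(d)) = 2a
= 2 * (32)
= 64

64


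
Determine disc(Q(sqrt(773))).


For K = Q(sqrt(d)) with d squarefree: disc(K) = d if d = 1 mod 4, and disc(K) = 4d if d = 2 or 3 mod 4.
Here d = 773, and d mod 4 = 1.
d = 1 mod 4 (O_K = Z[(1+sqrt(d))/2]), so disc(K) = d = 773

773


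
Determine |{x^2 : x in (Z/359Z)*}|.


For prime p, the number of non-zero quadratic residues is (p-1)/2.
= (359-1)/2
= 179

179


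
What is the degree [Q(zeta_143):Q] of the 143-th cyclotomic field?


The degree equals Euler's totient phi(143).
143 = 11 * 13
phi(143) = 120

120


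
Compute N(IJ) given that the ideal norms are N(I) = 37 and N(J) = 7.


N(IJ) = N(I) * N(J)
= 37 * 7
= 259

259


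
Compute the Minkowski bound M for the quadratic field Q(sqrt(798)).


d = 798, d mod 4 = 2, so disc(K) = 4d = 3192; |disc(K)| = 3192
Real quadratic field, so n = 2, s = r2 = 0, r1 = 2
M = (n!/n^n) * (4/pi)^s * sqrt(|disc(K)|) = (2!/2^2) * (4/pi)^0 * sqrt(3192)
= 0.5 * 1.000000 * 56.497788
= 28.2489

28.2489


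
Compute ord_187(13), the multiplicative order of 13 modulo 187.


We want ord_187(13), the smallest k >= 1 with 13^k = 1 mod 187.
n = 187 = 11 * 17, phi(187) = 160; the order divides phi(n).
Divisors of 160: 1, 2, 4, 5, 8, 10, 16, 20, 32, 40, 80, 160
Repeated squaring mod 187: 13^1 = 13, 13^2 = 169, 13^4 = 137, 13^8 = 69, 13^16 = 86, 13^32 = 103, 13^64 = 137, 13^128 = 69
Test divisors in increasing order:
  k=1: 13^1 = 13 mod 187
  k=2: 13^2 = 169 mod 187
  k=4: 13^4 = 137 mod 187
  k=5: 13^5 = 137 * 13 = 98 mod 187
  k=8: 13^8 = 69 mod 187
  k=10: 13^10 = 69 * 169 = 67 mod 187
  k=16: 13^16 = 86 mod 187
  k=20: 13^20 = 86 * 137 = 1 mod 187  <- first divisor giving 1
Order = 20

20


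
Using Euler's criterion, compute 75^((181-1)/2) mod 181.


p = 181 is prime and the exponent is (p-1)/2 = 90, so by Euler's criterion 75^90 = (75/181) = +1 or -1 mod 181.
Compute by square-and-multiply:
  90 = 64 + 16 + 8 + 2 (binary 1011010)
  Repeated squaring mod 181: 75^1 = 75, 75^2 = 14, 75^4 = 15, 75^8 = 44, 75^16 = 126, 75^32 = 129, 75^64 = 170
  75^90 = 75^64 * 75^16 * 75^8 * 75^2 = 170 * 126 * 44 * 14 mod 181
    170 * 126 = 21420 = 62 mod 181
    62 * 44 = 2728 = 13 mod 181
    13 * 14 = 182 = 1 mod 181
  75^90 = 1 mod 181
Result 1: 75 is a quadratic residue mod 181.
75^90 mod 181 = 1

1


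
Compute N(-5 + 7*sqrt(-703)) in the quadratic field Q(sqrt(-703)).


N(a + b*sqrt(d)) = a^2 - d*b^2
= (-5)^2 - (-703)*(7)^2
= 25 + 34447
= 34472

34472
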